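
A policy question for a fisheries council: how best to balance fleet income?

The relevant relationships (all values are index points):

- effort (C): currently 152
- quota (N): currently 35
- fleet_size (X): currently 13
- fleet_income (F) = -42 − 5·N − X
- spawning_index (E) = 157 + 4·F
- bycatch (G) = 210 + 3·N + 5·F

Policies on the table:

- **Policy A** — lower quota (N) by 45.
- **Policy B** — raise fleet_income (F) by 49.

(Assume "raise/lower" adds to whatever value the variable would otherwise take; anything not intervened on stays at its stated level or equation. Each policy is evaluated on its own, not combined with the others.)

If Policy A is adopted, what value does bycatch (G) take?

155

Policy A (N − 45):
  N = 35 − 45 = -10
  X = 13
  F = -42 − 5·(-10) − 13 = -5
  G = 210 + 3·(-10) + 5·(-5) = 155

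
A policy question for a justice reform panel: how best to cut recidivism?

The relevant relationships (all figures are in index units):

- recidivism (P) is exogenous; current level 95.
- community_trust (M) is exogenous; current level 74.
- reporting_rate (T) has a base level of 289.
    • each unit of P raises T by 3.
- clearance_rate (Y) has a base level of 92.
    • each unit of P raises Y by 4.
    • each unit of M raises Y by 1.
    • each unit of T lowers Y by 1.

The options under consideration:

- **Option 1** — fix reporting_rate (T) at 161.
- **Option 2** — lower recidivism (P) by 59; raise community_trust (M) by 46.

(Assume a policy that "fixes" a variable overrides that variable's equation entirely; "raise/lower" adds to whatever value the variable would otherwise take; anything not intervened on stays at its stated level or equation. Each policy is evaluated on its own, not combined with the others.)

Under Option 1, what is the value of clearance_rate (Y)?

Option 1 (T := 161):
  P = 95
  M = 74
  T = 161
  Y = 92 + 4·95 + 74 − 161 = 385

385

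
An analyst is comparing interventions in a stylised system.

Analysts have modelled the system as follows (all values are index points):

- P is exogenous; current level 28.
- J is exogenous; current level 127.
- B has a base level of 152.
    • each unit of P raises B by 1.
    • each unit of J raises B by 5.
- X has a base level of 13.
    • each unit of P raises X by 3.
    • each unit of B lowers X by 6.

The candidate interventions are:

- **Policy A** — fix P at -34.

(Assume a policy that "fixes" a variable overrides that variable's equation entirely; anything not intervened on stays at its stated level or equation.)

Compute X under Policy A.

Policy A (P := -34):
  P = -34
  J = 127
  B = 152 + (-34) + 5·127 = 753
  X = 13 + 3·(-34) − 6·753 = -4607

-4607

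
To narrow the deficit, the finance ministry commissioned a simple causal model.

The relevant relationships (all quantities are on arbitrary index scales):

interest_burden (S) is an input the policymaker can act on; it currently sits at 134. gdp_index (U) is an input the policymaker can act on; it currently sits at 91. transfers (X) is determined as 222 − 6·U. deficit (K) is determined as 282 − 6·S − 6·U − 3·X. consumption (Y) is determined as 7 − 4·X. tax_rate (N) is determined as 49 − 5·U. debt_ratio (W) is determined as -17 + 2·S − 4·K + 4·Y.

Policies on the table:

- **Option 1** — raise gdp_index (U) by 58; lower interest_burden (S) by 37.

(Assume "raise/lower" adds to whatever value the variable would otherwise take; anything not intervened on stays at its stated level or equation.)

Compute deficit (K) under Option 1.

Option 1 (U + 58, S − 37):
  S = 134 − 37 = 97
  U = 91 + 58 = 149
  X = 222 − 6·149 = -672
  K = 282 − 6·97 − 6·149 − 3·(-672) = 822

822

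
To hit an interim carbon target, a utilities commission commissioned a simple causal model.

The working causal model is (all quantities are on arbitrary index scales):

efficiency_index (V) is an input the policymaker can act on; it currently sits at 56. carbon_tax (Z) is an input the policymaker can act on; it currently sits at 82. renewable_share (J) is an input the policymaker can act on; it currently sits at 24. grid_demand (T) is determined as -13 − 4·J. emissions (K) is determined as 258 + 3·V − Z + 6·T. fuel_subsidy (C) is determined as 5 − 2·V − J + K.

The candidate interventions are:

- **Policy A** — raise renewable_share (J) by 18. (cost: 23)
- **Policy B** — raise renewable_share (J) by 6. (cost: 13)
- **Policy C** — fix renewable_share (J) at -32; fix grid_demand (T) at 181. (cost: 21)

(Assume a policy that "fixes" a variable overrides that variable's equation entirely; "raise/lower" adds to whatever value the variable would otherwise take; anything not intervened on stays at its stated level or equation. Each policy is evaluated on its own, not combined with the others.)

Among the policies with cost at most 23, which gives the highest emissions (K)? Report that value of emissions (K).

Policy A (J + 18):
  V = 56
  Z = 82
  J = 24 + 18 = 42
  T = -13 − 4·42 = -181
  K = 258 + 3·56 − 82 + 6·(-181) = -742
Policy B (J + 6):
  V = 56
  Z = 82
  J = 24 + 6 = 30
  T = -13 − 4·30 = -133
  K = 258 + 3·56 − 82 + 6·(-133) = -454
Policy C (J := -32, T := 181):
  V = 56
  Z = 82
  J = -32
  T = 181
  K = 258 + 3·56 − 82 + 6·181 = 1430
Comparing — Policy A: K=-742, Policy B: K=-454, Policy C: K=1430. Highest is 1430 (Policy C).

1430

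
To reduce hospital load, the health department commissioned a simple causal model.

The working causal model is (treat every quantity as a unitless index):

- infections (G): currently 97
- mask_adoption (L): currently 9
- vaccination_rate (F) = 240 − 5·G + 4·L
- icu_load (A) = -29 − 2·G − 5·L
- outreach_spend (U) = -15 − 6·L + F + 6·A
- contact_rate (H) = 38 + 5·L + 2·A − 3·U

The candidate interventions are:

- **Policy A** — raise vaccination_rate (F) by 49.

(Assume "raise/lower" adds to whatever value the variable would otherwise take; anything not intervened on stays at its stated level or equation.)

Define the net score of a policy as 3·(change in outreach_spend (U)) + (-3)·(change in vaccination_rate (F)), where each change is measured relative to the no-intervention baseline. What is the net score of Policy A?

Baseline:
  G = 97
  L = 9
  F = 240 − 5·97 + 4·9 = -209
  A = -29 − 2·97 − 5·9 = -268
  U = -15 − 6·9 + (-209) + 6·(-268) = -1886
Policy A (F + 49):
  G = 97
  L = 9
  F = 240 − 5·97 + 4·9 (+49 from intervention) = -160
  A = -29 − 2·97 − 5·9 = -268
  U = -15 − 6·9 + (-160) + 6·(-268) = -1837
ΔU = -1837 − (-1886) = 49; ΔF = -160 − (-209) = 49
Score = 3·49 + (-3)·49 = 0

0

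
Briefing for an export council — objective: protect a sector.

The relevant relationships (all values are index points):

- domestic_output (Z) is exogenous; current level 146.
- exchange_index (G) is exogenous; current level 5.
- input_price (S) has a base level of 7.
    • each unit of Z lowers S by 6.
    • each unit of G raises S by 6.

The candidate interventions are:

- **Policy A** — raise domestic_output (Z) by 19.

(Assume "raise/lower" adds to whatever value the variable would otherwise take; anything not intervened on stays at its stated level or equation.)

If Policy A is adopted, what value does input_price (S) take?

Policy A (Z + 19):
  Z = 146 + 19 = 165
  G = 5
  S = 7 − 6·165 + 6·5 = -953

-953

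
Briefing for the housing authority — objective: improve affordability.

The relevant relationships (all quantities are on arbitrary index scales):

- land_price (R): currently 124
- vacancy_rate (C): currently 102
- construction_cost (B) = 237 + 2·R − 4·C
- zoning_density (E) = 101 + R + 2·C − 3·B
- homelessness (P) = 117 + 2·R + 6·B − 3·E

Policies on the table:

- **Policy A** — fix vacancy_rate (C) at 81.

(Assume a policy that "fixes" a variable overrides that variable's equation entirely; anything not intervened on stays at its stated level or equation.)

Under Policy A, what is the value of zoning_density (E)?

-96

Policy A (C := 81):
  R = 124
  C = 81
  B = 237 + 2·124 − 4·81 = 161
  E = 101 + 124 + 2·81 − 3·161 = -96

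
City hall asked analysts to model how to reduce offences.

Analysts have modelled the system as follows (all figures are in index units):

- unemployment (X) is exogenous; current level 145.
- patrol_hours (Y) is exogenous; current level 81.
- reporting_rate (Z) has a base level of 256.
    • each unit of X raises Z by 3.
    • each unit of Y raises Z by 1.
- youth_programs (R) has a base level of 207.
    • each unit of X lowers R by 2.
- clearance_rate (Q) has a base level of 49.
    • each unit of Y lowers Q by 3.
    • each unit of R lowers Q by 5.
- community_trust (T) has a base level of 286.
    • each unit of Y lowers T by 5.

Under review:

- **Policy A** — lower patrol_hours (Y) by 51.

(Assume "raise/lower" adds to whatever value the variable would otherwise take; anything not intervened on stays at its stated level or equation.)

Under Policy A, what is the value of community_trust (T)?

136

Policy A (Y − 51):
  Y = 81 − 51 = 30
  T = 286 − 5·30 = 136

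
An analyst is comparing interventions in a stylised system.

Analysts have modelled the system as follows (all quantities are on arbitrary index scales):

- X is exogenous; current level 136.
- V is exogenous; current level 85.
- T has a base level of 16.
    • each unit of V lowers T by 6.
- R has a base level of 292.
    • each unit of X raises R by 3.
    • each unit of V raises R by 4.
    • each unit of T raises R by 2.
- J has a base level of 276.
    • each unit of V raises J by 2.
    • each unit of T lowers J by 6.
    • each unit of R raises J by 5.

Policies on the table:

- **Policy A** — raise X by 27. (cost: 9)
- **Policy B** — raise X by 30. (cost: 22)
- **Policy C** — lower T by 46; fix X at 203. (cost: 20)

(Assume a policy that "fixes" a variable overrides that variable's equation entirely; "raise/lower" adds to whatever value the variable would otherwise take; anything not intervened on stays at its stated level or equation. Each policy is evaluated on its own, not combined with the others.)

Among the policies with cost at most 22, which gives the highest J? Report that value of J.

Policy A (X + 27):
  X = 136 + 27 = 163
  V = 85
  T = 16 − 6·85 = -494
  R = 292 + 3·163 + 4·85 + 2·(-494) = 133
  J = 276 + 2·85 − 6·(-494) + 5·133 = 4075
Policy B (X + 30):
  X = 136 + 30 = 166
  V = 85
  T = 16 − 6·85 = -494
  R = 292 + 3·166 + 4·85 + 2·(-494) = 142
  J = 276 + 2·85 − 6·(-494) + 5·142 = 4120
Policy C (T − 46, X := 203):
  X = 203
  V = 85
  T = 16 − 6·85 (−46 from intervention) = -540
  R = 292 + 3·203 + 4·85 + 2·(-540) = 161
  J = 276 + 2·85 − 6·(-540) + 5·161 = 4491
Comparing — Policy A: J=4075, Policy B: J=4120, Policy C: J=4491. Highest is 4491 (Policy C).

4491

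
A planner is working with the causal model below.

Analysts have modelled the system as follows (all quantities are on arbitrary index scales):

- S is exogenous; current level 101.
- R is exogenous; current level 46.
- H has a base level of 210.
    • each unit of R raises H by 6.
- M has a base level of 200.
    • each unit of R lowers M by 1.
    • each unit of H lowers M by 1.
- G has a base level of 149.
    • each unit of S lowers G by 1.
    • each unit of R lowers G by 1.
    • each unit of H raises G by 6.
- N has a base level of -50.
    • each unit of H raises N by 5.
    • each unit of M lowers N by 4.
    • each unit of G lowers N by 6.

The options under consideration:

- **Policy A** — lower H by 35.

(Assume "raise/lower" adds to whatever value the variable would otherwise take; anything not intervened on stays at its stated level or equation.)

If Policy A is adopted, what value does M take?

Policy A (H − 35):
  R = 46
  H = 210 + 6·46 (−35 from intervention) = 451
  M = 200 − 46 − 451 = -297

-297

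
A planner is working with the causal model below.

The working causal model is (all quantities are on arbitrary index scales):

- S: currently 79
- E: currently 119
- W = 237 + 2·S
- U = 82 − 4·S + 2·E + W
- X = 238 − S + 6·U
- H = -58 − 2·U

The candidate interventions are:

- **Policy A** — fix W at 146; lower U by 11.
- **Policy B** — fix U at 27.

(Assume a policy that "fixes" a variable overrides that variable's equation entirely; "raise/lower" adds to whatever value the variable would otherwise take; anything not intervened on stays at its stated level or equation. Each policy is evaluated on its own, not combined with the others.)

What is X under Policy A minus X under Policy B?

Policy A (W := 146, U − 11):
  S = 79
  E = 119
  W = 146
  U = 82 − 4·79 + 2·119 + 146 (−11 from intervention) = 139
  X = 238 − 79 + 6·139 = 993
Policy B (U := 27):
  S = 79
  E = 119
  W = 237 + 2·79 = 395
  U = 27
  X = 238 − 79 + 6·27 = 321
X: 993 − 321 = 672

672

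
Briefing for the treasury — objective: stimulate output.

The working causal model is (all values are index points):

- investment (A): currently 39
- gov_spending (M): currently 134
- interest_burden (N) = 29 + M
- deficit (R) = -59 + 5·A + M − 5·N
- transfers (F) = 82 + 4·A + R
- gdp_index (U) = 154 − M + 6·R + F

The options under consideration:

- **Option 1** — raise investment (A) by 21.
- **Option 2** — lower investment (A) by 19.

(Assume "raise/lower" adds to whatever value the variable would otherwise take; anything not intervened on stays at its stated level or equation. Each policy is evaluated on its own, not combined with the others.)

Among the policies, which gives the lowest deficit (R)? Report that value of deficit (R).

Option 1 (A + 21):
  A = 39 + 21 = 60
  M = 134
  N = 29 + 134 = 163
  R = -59 + 5·60 + 134 − 5·163 = -440
Option 2 (A − 19):
  A = 39 − 19 = 20
  M = 134
  N = 29 + 134 = 163
  R = -59 + 5·20 + 134 − 5·163 = -640
Comparing — Option 1: R=-440, Option 2: R=-640. Lowest is -640 (Option 2).

-640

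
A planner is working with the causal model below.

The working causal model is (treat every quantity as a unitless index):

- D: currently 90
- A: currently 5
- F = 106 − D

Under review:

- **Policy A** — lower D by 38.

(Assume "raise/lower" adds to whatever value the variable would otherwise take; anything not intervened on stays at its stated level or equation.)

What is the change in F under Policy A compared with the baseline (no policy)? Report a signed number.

Baseline:
  D = 90
  F = 106 − 90 = 16
Policy A (D − 38):
  D = 90 − 38 = 52
  F = 106 − 52 = 54
Change in F: 54 − 16 = 38

38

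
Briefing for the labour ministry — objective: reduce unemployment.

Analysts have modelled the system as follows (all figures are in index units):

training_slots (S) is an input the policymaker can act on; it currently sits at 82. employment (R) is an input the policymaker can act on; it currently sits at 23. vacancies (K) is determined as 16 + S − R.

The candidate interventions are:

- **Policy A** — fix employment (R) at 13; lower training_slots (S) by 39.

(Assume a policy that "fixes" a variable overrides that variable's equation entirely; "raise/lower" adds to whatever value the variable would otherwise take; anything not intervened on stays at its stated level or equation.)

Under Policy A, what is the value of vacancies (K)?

46

Policy A (R := 13, S − 39):
  S = 82 − 39 = 43
  R = 13
  K = 16 + 43 − 13 = 46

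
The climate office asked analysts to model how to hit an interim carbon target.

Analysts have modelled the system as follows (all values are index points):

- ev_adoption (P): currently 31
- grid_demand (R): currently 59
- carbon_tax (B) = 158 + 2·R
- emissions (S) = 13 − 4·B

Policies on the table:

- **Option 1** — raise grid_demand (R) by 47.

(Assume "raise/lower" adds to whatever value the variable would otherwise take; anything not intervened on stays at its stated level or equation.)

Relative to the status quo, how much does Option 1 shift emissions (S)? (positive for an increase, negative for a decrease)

-376

Baseline:
  R = 59
  B = 158 + 2·59 = 276
  S = 13 − 4·276 = -1091
Option 1 (R + 47):
  R = 59 + 47 = 106
  B = 158 + 2·106 = 370
  S = 13 − 4·370 = -1467
Change in S: -1467 − (-1091) = -376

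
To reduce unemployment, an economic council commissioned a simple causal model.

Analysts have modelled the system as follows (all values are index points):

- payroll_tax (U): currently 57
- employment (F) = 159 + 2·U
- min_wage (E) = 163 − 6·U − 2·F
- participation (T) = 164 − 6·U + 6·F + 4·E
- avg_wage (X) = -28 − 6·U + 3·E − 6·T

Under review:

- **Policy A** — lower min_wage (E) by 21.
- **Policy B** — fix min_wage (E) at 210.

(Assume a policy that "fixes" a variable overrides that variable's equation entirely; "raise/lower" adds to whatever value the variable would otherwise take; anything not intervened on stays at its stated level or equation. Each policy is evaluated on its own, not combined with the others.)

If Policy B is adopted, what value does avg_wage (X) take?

-13540

Policy B (E := 210):
  U = 57
  F = 159 + 2·57 = 273
  E = 210
  T = 164 − 6·57 + 6·273 + 4·210 = 2300
  X = -28 − 6·57 + 3·210 − 6·2300 = -13540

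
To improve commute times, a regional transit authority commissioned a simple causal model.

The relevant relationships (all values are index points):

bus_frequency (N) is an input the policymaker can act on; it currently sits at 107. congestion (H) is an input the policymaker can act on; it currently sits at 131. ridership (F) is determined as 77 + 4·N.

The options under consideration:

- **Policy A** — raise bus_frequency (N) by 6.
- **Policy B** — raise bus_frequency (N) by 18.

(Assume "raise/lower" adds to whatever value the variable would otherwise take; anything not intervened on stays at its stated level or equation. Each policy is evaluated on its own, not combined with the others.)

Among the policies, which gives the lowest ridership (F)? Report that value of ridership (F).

529

Policy A (N + 6):
  N = 107 + 6 = 113
  F = 77 + 4·113 = 529
Policy B (N + 18):
  N = 107 + 18 = 125
  F = 77 + 4·125 = 577
Comparing — Policy A: F=529, Policy B: F=577. Lowest is 529 (Policy A).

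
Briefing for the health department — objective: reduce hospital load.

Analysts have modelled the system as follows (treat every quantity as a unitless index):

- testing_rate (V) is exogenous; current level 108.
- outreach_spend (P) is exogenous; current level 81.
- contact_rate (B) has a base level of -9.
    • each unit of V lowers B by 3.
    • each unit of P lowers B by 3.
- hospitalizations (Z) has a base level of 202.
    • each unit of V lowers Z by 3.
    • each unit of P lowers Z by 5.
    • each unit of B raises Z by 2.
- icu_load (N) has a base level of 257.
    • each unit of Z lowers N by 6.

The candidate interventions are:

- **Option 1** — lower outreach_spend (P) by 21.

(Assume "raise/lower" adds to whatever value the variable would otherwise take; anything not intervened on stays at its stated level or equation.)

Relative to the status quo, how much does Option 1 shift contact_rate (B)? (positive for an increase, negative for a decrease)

63

Baseline:
  V = 108
  P = 81
  B = -9 − 3·108 − 3·81 = -576
Option 1 (P − 21):
  V = 108
  P = 81 − 21 = 60
  B = -9 − 3·108 − 3·60 = -513
Change in B: -513 − (-576) = 63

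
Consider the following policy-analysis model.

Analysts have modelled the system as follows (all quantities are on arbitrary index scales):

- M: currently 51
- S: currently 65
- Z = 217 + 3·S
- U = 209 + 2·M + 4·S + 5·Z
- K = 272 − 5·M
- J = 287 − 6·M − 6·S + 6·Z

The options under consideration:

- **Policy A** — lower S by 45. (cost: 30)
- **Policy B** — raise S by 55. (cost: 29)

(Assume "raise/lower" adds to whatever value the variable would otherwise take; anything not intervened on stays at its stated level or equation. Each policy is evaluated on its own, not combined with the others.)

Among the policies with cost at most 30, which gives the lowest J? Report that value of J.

1523

Policy A (S − 45):
  M = 51
  S = 65 − 45 = 20
  Z = 217 + 3·20 = 277
  J = 287 − 6·51 − 6·20 + 6·277 = 1523
Policy B (S + 55):
  M = 51
  S = 65 + 55 = 120
  Z = 217 + 3·120 = 577
  J = 287 − 6·51 − 6·120 + 6·577 = 2723
Comparing — Policy A: J=1523, Policy B: J=2723. Lowest is 1523 (Policy A).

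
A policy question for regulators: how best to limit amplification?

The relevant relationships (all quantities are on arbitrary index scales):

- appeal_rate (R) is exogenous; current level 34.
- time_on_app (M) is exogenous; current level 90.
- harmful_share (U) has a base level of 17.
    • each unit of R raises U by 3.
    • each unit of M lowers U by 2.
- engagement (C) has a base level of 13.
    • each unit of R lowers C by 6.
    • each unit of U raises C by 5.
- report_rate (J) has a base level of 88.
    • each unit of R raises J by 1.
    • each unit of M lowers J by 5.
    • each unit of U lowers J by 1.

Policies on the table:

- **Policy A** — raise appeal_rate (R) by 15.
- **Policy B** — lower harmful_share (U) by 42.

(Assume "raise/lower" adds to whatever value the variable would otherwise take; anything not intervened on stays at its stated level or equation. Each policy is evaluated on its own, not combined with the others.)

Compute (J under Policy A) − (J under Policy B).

-72

Policy A (R + 15):
  R = 34 + 15 = 49
  M = 90
  U = 17 + 3·49 − 2·90 = -16
  J = 88 + 49 − 5·90 − (-16) = -297
Policy B (U − 42):
  R = 34
  M = 90
  U = 17 + 3·34 − 2·90 (−42 from intervention) = -103
  J = 88 + 34 − 5·90 − (-103) = -225
J: -297 − (-225) = -72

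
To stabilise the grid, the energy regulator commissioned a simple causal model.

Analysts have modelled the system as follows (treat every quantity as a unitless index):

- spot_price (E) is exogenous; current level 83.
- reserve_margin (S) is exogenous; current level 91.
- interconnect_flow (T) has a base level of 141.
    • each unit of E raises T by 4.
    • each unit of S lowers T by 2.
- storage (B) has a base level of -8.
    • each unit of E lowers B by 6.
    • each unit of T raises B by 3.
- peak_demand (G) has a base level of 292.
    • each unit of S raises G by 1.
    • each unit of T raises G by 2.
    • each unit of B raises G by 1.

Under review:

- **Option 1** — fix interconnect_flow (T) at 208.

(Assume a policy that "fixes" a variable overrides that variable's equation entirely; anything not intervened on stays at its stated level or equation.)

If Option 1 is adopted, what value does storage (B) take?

118

Option 1 (T := 208):
  E = 83
  S = 91
  T = 208
  B = -8 − 6·83 + 3·208 = 118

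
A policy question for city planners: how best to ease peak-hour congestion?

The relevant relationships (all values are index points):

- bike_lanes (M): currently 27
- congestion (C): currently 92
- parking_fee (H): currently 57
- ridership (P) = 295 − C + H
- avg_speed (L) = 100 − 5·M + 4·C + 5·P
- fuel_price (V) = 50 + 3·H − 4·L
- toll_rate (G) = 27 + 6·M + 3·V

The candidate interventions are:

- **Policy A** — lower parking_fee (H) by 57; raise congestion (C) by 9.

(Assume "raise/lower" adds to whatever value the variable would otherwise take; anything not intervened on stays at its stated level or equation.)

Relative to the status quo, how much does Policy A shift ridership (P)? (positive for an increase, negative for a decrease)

-66

Baseline:
  C = 92
  H = 57
  P = 295 − 92 + 57 = 260
Policy A (H − 57, C + 9):
  C = 92 + 9 = 101
  H = 57 − 57 = 0
  P = 295 − 101 + 0 = 194
Change in P: 194 − 260 = -66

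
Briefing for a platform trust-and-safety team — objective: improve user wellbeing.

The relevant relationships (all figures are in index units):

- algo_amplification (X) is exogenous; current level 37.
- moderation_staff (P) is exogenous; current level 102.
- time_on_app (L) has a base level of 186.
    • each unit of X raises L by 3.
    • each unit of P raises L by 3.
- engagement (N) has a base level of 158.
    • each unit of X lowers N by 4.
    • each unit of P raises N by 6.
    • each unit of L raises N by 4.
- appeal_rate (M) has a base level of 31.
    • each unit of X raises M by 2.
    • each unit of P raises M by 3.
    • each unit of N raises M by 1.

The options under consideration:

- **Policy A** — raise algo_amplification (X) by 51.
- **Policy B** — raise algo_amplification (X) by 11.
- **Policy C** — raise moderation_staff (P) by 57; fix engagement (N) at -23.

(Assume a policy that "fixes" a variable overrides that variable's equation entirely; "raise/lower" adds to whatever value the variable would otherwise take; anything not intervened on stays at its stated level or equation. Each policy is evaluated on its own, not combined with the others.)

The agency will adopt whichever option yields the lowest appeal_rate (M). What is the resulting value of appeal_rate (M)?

559

Policy A (X + 51):
  X = 37 + 51 = 88
  P = 102
  L = 186 + 3·88 + 3·102 = 756
  N = 158 − 4·88 + 6·102 + 4·756 = 3442
  M = 31 + 2·88 + 3·102 + 3442 = 3955
Policy B (X + 11):
  X = 37 + 11 = 48
  P = 102
  L = 186 + 3·48 + 3·102 = 636
  N = 158 − 4·48 + 6·102 + 4·636 = 3122
  M = 31 + 2·48 + 3·102 + 3122 = 3555
Policy C (P + 57, N := -23):
  X = 37
  P = 102 + 57 = 159
  L = 186 + 3·37 + 3·159 = 774
  N = -23
  M = 31 + 2·37 + 3·159 + (-23) = 559
Comparing — Policy A: M=3955, Policy B: M=3555, Policy C: M=559. Lowest is 559 (Policy C).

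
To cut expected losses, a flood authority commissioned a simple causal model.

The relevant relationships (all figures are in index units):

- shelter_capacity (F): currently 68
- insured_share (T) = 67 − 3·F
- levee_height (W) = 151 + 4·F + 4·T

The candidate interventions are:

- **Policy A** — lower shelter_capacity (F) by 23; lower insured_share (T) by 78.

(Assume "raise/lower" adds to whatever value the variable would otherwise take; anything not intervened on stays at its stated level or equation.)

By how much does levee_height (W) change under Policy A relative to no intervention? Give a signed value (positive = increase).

-128

Baseline:
  F = 68
  T = 67 − 3·68 = -137
  W = 151 + 4·68 + 4·(-137) = -125
Policy A (F − 23, T − 78):
  F = 68 − 23 = 45
  T = 67 − 3·45 (−78 from intervention) = -146
  W = 151 + 4·45 + 4·(-146) = -253
Change in W: -253 − (-125) = -128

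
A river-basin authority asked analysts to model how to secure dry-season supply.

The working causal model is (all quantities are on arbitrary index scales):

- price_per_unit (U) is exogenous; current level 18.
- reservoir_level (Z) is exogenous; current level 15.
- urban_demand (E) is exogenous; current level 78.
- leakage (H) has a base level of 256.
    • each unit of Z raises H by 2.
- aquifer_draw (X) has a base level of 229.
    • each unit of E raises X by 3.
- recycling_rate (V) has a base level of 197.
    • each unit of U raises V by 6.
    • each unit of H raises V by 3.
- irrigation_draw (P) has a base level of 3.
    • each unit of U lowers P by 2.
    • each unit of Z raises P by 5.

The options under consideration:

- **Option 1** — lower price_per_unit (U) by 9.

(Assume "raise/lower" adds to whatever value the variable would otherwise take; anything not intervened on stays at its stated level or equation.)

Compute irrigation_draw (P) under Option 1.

Option 1 (U − 9):
  U = 18 − 9 = 9
  Z = 15
  P = 3 − 2·9 + 5·15 = 60

60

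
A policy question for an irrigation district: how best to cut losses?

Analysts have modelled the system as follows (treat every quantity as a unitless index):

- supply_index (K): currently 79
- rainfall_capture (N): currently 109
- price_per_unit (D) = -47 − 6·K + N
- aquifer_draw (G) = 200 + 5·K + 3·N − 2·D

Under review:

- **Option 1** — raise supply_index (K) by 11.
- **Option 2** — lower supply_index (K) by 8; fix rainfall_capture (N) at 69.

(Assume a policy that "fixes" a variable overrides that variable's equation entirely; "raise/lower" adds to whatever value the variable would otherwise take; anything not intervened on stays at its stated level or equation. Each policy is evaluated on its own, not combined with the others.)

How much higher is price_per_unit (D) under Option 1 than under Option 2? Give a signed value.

Option 1 (K + 11):
  K = 79 + 11 = 90
  N = 109
  D = -47 − 6·90 + 109 = -478
Option 2 (K − 8, N := 69):
  K = 79 − 8 = 71
  N = 69
  D = -47 − 6·71 + 69 = -404
D: -478 − (-404) = -74

-74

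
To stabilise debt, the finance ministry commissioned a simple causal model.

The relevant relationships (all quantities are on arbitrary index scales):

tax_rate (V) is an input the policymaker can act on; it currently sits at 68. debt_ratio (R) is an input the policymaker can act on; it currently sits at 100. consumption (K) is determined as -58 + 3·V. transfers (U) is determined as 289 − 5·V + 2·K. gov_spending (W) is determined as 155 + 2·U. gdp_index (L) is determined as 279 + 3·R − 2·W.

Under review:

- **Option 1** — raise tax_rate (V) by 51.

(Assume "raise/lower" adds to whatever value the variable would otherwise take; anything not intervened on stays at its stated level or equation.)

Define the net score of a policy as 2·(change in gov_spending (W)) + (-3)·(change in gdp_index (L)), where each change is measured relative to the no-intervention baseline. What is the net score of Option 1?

816

Baseline:
  V = 68
  R = 100
  K = -58 + 3·68 = 146
  U = 289 − 5·68 + 2·146 = 241
  W = 155 + 2·241 = 637
  L = 279 + 3·100 − 2·637 = -695
Option 1 (V + 51):
  V = 68 + 51 = 119
  R = 100
  K = -58 + 3·119 = 299
  U = 289 − 5·119 + 2·299 = 292
  W = 155 + 2·292 = 739
  L = 279 + 3·100 − 2·739 = -899
ΔW = 739 − 637 = 102; ΔL = -899 − (-695) = -204
Score = 2·102 + (-3)·(-204) = 816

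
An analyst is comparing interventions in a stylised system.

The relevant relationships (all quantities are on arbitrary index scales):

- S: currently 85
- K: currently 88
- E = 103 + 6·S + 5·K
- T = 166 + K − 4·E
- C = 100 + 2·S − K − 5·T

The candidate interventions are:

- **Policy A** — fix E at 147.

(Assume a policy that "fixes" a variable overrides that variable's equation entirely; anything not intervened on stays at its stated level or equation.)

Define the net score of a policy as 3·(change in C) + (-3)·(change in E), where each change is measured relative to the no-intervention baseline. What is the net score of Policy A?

Baseline:
  S = 85
  K = 88
  E = 103 + 6·85 + 5·88 = 1053
  T = 166 + 88 − 4·1053 = -3958
  C = 100 + 2·85 − 88 − 5·(-3958) = 19972
Policy A (E := 147):
  S = 85
  K = 88
  E = 147
  T = 166 + 88 − 4·147 = -334
  C = 100 + 2·85 − 88 − 5·(-334) = 1852
ΔC = 1852 − 19972 = -18120; ΔE = 147 − 1053 = -906
Score = 3·(-18120) + (-3)·(-906) = -51642

-51642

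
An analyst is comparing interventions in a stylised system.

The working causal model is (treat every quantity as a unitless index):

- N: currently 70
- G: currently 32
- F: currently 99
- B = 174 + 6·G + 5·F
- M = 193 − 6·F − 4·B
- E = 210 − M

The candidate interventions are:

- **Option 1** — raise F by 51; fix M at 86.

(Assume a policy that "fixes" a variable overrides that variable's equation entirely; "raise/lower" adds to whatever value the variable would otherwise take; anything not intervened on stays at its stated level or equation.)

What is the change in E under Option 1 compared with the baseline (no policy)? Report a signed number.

Baseline:
  G = 32
  F = 99
  B = 174 + 6·32 + 5·99 = 861
  M = 193 − 6·99 − 4·861 = -3845
  E = 210 − (-3845) = 4055
Option 1 (F + 51, M := 86):
  G = 32
  F = 99 + 51 = 150
  B = 174 + 6·32 + 5·150 = 1116
  M = 86
  E = 210 − 86 = 124
Change in E: 124 − 4055 = -3931

-3931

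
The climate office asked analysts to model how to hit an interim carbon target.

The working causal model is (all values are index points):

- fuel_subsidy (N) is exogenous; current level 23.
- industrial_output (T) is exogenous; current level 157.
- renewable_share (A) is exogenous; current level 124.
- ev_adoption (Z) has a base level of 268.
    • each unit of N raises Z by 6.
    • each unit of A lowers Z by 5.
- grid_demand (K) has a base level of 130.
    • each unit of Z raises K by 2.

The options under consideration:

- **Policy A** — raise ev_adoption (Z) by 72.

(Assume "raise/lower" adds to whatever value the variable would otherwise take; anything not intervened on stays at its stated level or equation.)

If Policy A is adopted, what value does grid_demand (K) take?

-154

Policy A (Z + 72):
  N = 23
  A = 124
  Z = 268 + 6·23 − 5·124 (+72 from intervention) = -142
  K = 130 + 2·(-142) = -154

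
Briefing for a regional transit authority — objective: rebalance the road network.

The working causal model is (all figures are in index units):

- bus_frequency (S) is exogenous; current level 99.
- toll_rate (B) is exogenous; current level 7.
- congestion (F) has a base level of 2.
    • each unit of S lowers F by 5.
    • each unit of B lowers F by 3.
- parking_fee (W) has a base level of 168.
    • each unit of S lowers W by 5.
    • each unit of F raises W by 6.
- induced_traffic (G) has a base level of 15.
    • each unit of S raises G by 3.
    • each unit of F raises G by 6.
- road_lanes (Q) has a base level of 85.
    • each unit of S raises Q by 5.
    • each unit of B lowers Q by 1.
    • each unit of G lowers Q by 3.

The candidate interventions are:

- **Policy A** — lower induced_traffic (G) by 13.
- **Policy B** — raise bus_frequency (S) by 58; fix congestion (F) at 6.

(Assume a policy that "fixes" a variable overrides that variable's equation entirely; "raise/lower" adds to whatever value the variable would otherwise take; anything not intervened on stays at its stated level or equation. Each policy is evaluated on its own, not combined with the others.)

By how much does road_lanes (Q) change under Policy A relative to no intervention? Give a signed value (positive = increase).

Baseline:
  S = 99
  B = 7
  F = 2 − 5·99 − 3·7 = -514
  G = 15 + 3·99 + 6·(-514) = -2772
  Q = 85 + 5·99 − 7 − 3·(-2772) = 8889
Policy A (G − 13):
  S = 99
  B = 7
  F = 2 − 5·99 − 3·7 = -514
  G = 15 + 3·99 + 6·(-514) (−13 from intervention) = -2785
  Q = 85 + 5·99 − 7 − 3·(-2785) = 8928
Change in Q: 8928 − 8889 = 39

39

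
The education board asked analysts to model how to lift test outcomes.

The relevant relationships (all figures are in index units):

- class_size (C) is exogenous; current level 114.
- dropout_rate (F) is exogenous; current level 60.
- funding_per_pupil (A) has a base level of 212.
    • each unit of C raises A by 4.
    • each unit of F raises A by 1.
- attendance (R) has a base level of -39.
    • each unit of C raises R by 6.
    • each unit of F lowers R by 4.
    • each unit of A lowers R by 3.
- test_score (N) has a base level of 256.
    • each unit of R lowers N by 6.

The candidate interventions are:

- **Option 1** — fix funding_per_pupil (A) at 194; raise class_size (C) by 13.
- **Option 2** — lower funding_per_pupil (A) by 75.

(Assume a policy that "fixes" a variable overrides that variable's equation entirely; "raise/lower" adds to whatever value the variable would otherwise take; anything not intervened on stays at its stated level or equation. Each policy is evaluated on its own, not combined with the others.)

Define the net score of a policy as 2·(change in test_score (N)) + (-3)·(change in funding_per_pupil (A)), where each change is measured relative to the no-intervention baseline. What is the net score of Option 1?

Baseline:
  C = 114
  F = 60
  A = 212 + 4·114 + 60 = 728
  R = -39 + 6·114 − 4·60 − 3·728 = -1779
  N = 256 − 6·(-1779) = 10930
Option 1 (A := 194, C + 13):
  C = 114 + 13 = 127
  F = 60
  A = 194
  R = -39 + 6·127 − 4·60 − 3·194 = -99
  N = 256 − 6·(-99) = 850
ΔN = 850 − 10930 = -10080; ΔA = 194 − 728 = -534
Score = 2·(-10080) + (-3)·(-534) = -18558

-18558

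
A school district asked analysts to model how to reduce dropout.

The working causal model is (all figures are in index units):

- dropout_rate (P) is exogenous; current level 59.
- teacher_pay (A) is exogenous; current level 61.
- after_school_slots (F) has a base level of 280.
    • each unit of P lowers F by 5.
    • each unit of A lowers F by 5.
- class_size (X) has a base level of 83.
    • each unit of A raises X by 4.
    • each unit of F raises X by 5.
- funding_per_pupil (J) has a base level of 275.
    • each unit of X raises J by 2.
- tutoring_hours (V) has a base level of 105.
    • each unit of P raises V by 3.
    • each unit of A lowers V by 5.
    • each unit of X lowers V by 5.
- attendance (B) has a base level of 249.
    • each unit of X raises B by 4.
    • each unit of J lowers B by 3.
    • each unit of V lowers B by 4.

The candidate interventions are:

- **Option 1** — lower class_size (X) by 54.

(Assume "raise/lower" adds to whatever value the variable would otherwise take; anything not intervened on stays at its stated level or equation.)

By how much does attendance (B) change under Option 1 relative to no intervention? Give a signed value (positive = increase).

Baseline:
  P = 59
  A = 61
  F = 280 − 5·59 − 5·61 = -320
  X = 83 + 4·61 + 5·(-320) = -1273
  J = 275 + 2·(-1273) = -2271
  V = 105 + 3·59 − 5·61 − 5·(-1273) = 6342
  B = 249 + 4·(-1273) − 3·(-2271) − 4·6342 = -23398
Option 1 (X − 54):
  P = 59
  A = 61
  F = 280 − 5·59 − 5·61 = -320
  X = 83 + 4·61 + 5·(-320) (−54 from intervention) = -1327
  J = 275 + 2·(-1327) = -2379
  V = 105 + 3·59 − 5·61 − 5·(-1327) = 6612
  B = 249 + 4·(-1327) − 3·(-2379) − 4·6612 = -24370
Change in B: -24370 − (-23398) = -972

-972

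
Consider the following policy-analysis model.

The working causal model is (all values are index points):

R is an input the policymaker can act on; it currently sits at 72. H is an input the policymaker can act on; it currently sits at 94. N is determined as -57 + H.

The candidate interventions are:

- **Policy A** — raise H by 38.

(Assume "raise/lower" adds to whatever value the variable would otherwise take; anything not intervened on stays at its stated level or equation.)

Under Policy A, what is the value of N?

Policy A (H + 38):
  H = 94 + 38 = 132
  N = -57 + 132 = 75

75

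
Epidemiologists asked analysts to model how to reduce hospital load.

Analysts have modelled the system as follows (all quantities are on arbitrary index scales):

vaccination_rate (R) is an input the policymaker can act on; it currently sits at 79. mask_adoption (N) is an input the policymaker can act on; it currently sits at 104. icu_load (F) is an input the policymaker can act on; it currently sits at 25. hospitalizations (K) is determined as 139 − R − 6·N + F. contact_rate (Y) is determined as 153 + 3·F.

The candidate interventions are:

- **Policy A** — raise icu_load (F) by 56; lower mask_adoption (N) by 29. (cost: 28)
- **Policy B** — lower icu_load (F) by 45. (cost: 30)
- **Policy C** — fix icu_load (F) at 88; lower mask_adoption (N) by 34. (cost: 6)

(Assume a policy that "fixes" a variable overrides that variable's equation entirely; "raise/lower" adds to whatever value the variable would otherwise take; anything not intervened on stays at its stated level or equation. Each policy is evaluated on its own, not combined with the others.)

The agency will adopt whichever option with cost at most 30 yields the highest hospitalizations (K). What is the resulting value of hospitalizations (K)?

Policy A (F + 56, N − 29):
  R = 79
  N = 104 − 29 = 75
  F = 25 + 56 = 81
  K = 139 − 79 − 6·75 + 81 = -309
Policy B (F − 45):
  R = 79
  N = 104
  F = 25 − 45 = -20
  K = 139 − 79 − 6·104 + (-20) = -584
Policy C (F := 88, N − 34):
  R = 79
  N = 104 − 34 = 70
  F = 88
  K = 139 − 79 − 6·70 + 88 = -272
Comparing — Policy A: K=-309, Policy B: K=-584, Policy C: K=-272. Highest is -272 (Policy C).

-272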